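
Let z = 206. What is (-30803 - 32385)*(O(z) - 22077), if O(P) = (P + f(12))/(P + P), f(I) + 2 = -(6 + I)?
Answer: 143682213786/103 ≈ 1.3950e+9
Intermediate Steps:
f(I) = -8 - I (f(I) = -2 - (6 + I) = -2 + (-6 - I) = -8 - I)
O(P) = (-20 + P)/(2*P) (O(P) = (P + (-8 - 1*12))/(P + P) = (P + (-8 - 12))/((2*P)) = (P - 20)*(1/(2*P)) = (-20 + P)*(1/(2*P)) = (-20 + P)/(2*P))
(-30803 - 32385)*(O(z) - 22077) = (-30803 - 32385)*((½)*(-20 + 206)/206 - 22077) = -63188*((½)*(1/206)*186 - 22077) = -63188*(93/206 - 22077) = -63188*(-4547769/206) = 143682213786/103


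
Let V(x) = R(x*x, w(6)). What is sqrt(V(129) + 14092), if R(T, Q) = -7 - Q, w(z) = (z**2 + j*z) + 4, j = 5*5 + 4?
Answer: sqrt(13871) ≈ 117.78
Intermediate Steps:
j = 29 (j = 25 + 4 = 29)
w(z) = 4 + z**2 + 29*z (w(z) = (z**2 + 29*z) + 4 = 4 + z**2 + 29*z)
V(x) = -221 (V(x) = -7 - (4 + 6**2 + 29*6) = -7 - (4 + 36 + 174) = -7 - 1*214 = -7 - 214 = -221)
sqrt(V(129) + 14092) = sqrt(-221 + 14092) = sqrt(13871)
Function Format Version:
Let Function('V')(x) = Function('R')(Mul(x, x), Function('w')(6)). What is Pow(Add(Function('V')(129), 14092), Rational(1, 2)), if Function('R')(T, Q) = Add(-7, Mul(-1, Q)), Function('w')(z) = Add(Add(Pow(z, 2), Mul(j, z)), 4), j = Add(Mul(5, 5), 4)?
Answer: Pow(13871, Rational(1, 2)) ≈ 117.78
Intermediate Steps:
j = 29 (j = Add(25, 4) = 29)
Function('w')(z) = Add(4, Pow(z, 2), Mul(29, z)) (Function('w')(z) = Add(Add(Pow(z, 2), Mul(29, z)), 4) = Add(4, Pow(z, 2), Mul(29, z)))
Function('V')(x) = -221 (Function('V')(x) = Add(-7, Mul(-1, Add(4, Pow(6, 2), Mul(29, 6)))) = Add(-7, Mul(-1, Add(4, 36, 174))) = Add(-7, Mul(-1, 214)) = Add(-7, -214) = -221)
Pow(Add(Function('V')(129), 14092), Rational(1, 2)) = Pow(Add(-221, 14092), Rational(1, 2)) = Pow(13871, Rational(1, 2))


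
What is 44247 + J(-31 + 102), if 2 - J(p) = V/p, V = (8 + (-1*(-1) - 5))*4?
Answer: 3141663/71 ≈ 44249.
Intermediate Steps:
V = 16 (V = (8 + (1 - 5))*4 = (8 - 4)*4 = 4*4 = 16)
J(p) = 2 - 16/p
44247 + J(-31 + 102) = 44247 + (2 - 16/(-31 + 102)) = 44247 + (2 - 16/71) = 44247 + 126/71 = 3141663/71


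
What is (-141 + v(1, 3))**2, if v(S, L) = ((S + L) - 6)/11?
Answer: 2411809/121 ≈ 19932.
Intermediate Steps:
v(S, L) = -6/11 + L/11 + S/11 (v(S, L) = ((L + S) - 6)*(1/11) = (-6 + L + S)*(1/11) = -6/11 + L/11 + S/11)
(-141 + v(1, 3))**2 = (-141 + (-6/11 + (1/11)*3 + (1/11)*1))**2 = (-141 + (-6/11 + 3/11 + 1/11))**2 = (-141 - 2/11)**2 = (-1553/11)**2 = 2411809/121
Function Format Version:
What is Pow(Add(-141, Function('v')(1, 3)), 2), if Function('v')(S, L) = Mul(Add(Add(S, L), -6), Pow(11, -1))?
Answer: Rational(2411809, 121) ≈ 19932.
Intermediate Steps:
Function('v')(S, L) = Add(Rational(-6, 11), Mul(Rational(1, 11), L), Mul(Rational(1, 11), S)) (Function('v')(S, L) = Mul(Add(Add(L, S), -6), Rational(1, 11)) = Mul(Add(-6, L, S), Rational(1, 11)) = Add(Rational(-6, 11), Mul(Rational(1, 11), L), Mul(Rational(1, 11), S)))
Pow(Add(-141, Function('v')(1, 3)), 2) = Pow(Add(-141, Add(Rational(-6, 11), Mul(Rational(1, 11), 3), Mul(Rational(1, 11), 1))), 2) = Pow(Add(-141, Add(Rational(-6, 11), Rational(3, 11), Rational(1, 11))), 2) = Pow(Add(-141, Rational(-2, 11)), 2) = Pow(Rational(-1553, 11), 2) = Rational(2411809, 121)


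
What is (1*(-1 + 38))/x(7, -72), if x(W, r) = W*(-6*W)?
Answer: -37/294 ≈ -0.12585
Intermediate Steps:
x(W, r) = -6*W²
(1*(-1 + 38))/x(7, -72) = (1*(-1 + 38))/((-6*7²)) = (1*37)/((-6*49)) = 37/(-294) = 37*(-1/294) = -37/294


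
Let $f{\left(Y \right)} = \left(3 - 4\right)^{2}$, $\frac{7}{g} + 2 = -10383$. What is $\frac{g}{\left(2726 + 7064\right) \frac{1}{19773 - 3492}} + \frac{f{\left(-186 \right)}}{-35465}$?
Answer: $- \frac{12368683}{10763272850} \approx -0.0011492$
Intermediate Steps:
$g = - \frac{7}{10385}$ ($g = \frac{7}{-2 - 10383} = \frac{7}{-10385} = 7 \left(- \frac{1}{10385}\right) = - \frac{7}{10385} \approx -0.00067405$)
$f{\left(Y \right)} = 1$ ($f{\left(Y \right)} = \left(-1\right)^{2} = 1$)
$\frac{g}{\left(2726 + 7064\right) \frac{1}{19773 - 3492}} + \frac{f{\left(-186 \right)}}{-35465} = - \frac{7}{10385 \frac{2726 + 7064}{19773 - 3492}} + 1 \frac{1}{-35465} = - \frac{7}{10385 \cdot \frac{9790}{16281}} + 1 \left(- \frac{1}{35465}\right) = - \frac{7}{10385 \cdot 9790 \cdot \frac{1}{16281}} - \frac{1}{35465} = - \frac{7}{10385 \cdot \frac{9790}{16281}} - \frac{1}{35465} = \left(- \frac{7}{10385}\right) \frac{16281}{9790} - \frac{1}{35465} = - \frac{1701}{1517450} - \frac{1}{35465} = - \frac{12368683}{10763272850}$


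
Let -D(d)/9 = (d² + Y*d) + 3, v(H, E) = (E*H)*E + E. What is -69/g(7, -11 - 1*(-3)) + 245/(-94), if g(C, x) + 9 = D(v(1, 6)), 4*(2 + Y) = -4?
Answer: -301177/115761 ≈ -2.6017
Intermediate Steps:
Y = -3 (Y = -2 + (¼)*(-4) = -2 - 1 = -3)
v(H, E) = E + H*E² (v(H, E) = H*E² + E = E + H*E²)
D(d) = -27 - 9*d² + 27*d (D(d) = -9*((d² - 3*d) + 3) = -9*(3 + d² - 3*d) = -27 - 9*d² + 27*d)
g(C, x) = -14778 (g(C, x) = -9 + (-27 - 9*36*(1 + 6*1)² + 27*(6*(1 + 6*1))) = -9 + (-27 - 9*36*(1 + 6)² + 27*(6*(1 + 6))) = -9 + (-27 - 9*(6*7)² + 27*(6*7)) = -9 + (-27 - 9*42² + 27*42) = -9 + (-27 - 9*1764 + 1134) = -9 + (-27 - 15876 + 1134) = -9 - 14769 = -14778)
-69/g(7, -11 - 1*(-3)) + 245/(-94) = -69/(-14778) + 245/(-94) = -69*(-1/14778) + 245*(-1/94) = 23/4926 - 245/94 = -301177/115761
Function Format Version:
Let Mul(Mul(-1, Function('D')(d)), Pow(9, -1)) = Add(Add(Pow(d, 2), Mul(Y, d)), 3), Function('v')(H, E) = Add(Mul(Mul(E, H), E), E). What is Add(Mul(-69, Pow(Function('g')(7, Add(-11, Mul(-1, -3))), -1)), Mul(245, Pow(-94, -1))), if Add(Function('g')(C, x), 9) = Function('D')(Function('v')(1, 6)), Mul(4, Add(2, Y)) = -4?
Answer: Rational(-301177, 115761) ≈ -2.6017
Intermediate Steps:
Y = -3 (Y = Add(-2, Mul(Rational(1, 4), -4)) = Add(-2, -1) = -3)
Function('v')(H, E) = Add(E, Mul(H, Pow(E, 2))) (Function('v')(H, E) = Add(Mul(H, Pow(E, 2)), E) = Add(E, Mul(H, Pow(E, 2))))
Function('D')(d) = Add(-27, Mul(-9, Pow(d, 2)), Mul(27, d)) (Function('D')(d) = Mul(-9, Add(Add(Pow(d, 2), Mul(-3, d)), 3)) = Mul(-9, Add(3, Pow(d, 2), Mul(-3, d))) = Add(-27, Mul(-9, Pow(d, 2)), Mul(27, d)))
Function('g')(C, x) = -14778 (Function('g')(C, x) = Add(-9, Add(-27, Mul(-9, Pow(Mul(6, Add(1, Mul(6, 1))), 2)), Mul(27, Mul(6, Add(1, Mul(6, 1)))))) = Add(-9, Add(-27, Mul(-9, Pow(Mul(6, Add(1, 6)), 2)), Mul(27, Mul(6, Add(1, 6))))) = Add(-9, Add(-27, Mul(-9, Pow(Mul(6, 7), 2)), Mul(27, Mul(6, 7)))) = Add(-9, Add(-27, Mul(-9, Pow(42, 2)), Mul(27, 42))) = Add(-9, Add(-27, Mul(-9, 1764), 1134)) = Add(-9, Add(-27, -15876, 1134)) = Add(-9, -14769) = -14778)
Add(Mul(-69, Pow(Function('g')(7, Add(-11, Mul(-1, -3))), -1)), Mul(245, Pow(-94, -1))) = Add(Mul(-69, Pow(-14778, -1)), Mul(245, Pow(-94, -1))) = Add(Mul(-69, Rational(-1, 14778)), Mul(245, Rational(-1, 94))) = Add(Rational(23, 4926), Rational(-245, 94)) = Rational(-301177, 115761)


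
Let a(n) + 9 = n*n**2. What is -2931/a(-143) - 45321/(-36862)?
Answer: 66318217929/53896225096 ≈ 1.2305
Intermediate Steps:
a(n) = -9 + n**3 (a(n) = -9 + n*n**2 = -9 + n**3)
-2931/a(-143) - 45321/(-36862) = -2931/(-9 + (-143)**3) - 45321/(-36862) = -2931/(-9 - 2924207) - 45321*(-1/36862) = -2931/(-2924216) + 45321/36862 = -2931*(-1/2924216) + 45321/36862 = 2931/2924216 + 45321/36862 = 66318217929/53896225096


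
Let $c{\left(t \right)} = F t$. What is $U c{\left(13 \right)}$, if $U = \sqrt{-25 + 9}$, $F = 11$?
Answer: $572 i \approx 572.0 i$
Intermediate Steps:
$U = 4 i$ ($U = \sqrt{-16} = 4 i \approx 4.0 i$)
$c{\left(t \right)} = 11 t$
$U c{\left(13 \right)} = 4 i 11 \cdot 13 = 4 i 143 = 572 i$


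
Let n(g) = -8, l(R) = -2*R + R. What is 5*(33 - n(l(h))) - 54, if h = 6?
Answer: 151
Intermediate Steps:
l(R) = -R
5*(33 - n(l(h))) - 54 = 5*(33 - 1*(-8)) - 54 = 5*(33 + 8) - 54 = 5*41 - 54 = 205 - 54 = 151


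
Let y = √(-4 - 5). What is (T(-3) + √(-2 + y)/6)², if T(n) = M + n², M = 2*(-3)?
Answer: (18 + √(-2 + 3*I))²/36 ≈ 9.8404 + 1.7575*I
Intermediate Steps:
y = 3*I (y = √(-9) = 3*I ≈ 3.0*I)
M = -6
T(n) = -6 + n²
(T(-3) + √(-2 + y)/6)² = ((-6 + (-3)²) + √(-2 + 3*I)/6)² = ((-6 + 9) + √(-2 + 3*I)*(⅙))² = (3 + √(-2 + 3*I)/6)²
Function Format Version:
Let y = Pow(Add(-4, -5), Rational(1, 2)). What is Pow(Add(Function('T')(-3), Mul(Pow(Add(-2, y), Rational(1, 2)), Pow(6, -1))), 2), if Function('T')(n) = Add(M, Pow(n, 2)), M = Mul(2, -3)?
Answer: Mul(Rational(1, 36), Pow(Add(18, Pow(Add(-2, Mul(3, I)), Rational(1, 2))), 2)) ≈ Add(9.8404, Mul(1.7575, I))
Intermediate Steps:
y = Mul(3, I) (y = Pow(-9, Rational(1, 2)) = Mul(3, I) ≈ Mul(3.0000, I))
M = -6
Function('T')(n) = Add(-6, Pow(n, 2))
Pow(Add(Function('T')(-3), Mul(Pow(Add(-2, y), Rational(1, 2)), Pow(6, -1))), 2) = Pow(Add(Add(-6, Pow(-3, 2)), Mul(Pow(Add(-2, Mul(3, I)), Rational(1, 2)), Pow(6, -1))), 2) = Pow(Add(Add(-6, 9), Mul(Pow(Add(-2, Mul(3, I)), Rational(1, 2)), Rational(1, 6))), 2) = Pow(Add(3, Mul(Rational(1, 6), Pow(Add(-2, Mul(3, I)), Rational(1, 2)))), 2)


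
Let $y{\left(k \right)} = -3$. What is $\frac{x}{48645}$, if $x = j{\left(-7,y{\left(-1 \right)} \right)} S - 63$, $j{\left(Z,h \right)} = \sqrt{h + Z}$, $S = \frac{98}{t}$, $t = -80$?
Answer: $- \frac{7}{5405} - \frac{49 i \sqrt{10}}{1945800} \approx -0.0012951 - 7.9634 \cdot 10^{-5} i$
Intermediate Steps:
$S = - \frac{49}{40}$ ($S = \frac{98}{-80} = 98 \left(- \frac{1}{80}\right) = - \frac{49}{40} \approx -1.225$)
$j{\left(Z,h \right)} = \sqrt{Z + h}$
$x = -63 - \frac{49 i \sqrt{10}}{40}$ ($x = \sqrt{-7 - 3} \left(- \frac{49}{40}\right) - 63 = \sqrt{-10} \left(- \frac{49}{40}\right) - 63 = i \sqrt{10} \left(- \frac{49}{40}\right) - 63 = - \frac{49 i \sqrt{10}}{40} - 63 = -63 - \frac{49 i \sqrt{10}}{40} \approx -63.0 - 3.8738 i$)
$\frac{x}{48645} = \frac{-63 - \frac{49 i \sqrt{10}}{40}}{48645} = \left(-63 - \frac{49 i \sqrt{10}}{40}\right) \frac{1}{48645} = - \frac{7}{5405} - \frac{49 i \sqrt{10}}{1945800}$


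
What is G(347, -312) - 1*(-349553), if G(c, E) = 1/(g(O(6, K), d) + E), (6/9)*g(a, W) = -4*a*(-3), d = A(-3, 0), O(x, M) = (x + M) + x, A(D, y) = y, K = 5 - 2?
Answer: 14681225/42 ≈ 3.4955e+5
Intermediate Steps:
K = 3
O(x, M) = M + 2*x (O(x, M) = (M + x) + x = M + 2*x)
d = 0
g(a, W) = 18*a (g(a, W) = 3*(-4*a*(-3))/2 = 3*(12*a)/2 = 18*a)
G(c, E) = 1/(270 + E) (G(c, E) = 1/(18*(3 + 2*6) + E) = 1/(18*(3 + 12) + E) = 1/(18*15 + E) = 1/(270 + E))
G(347, -312) - 1*(-349553) = 1/(270 - 312) - 1*(-349553) = 1/(-42) + 349553 = -1/42 + 349553 = 14681225/42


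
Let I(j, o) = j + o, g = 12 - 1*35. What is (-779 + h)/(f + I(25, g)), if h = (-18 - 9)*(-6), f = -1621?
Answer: 617/1619 ≈ 0.38110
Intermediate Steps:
g = -23 (g = 12 - 35 = -23)
h = 162 (h = -27*(-6) = 162)
(-779 + h)/(f + I(25, g)) = (-779 + 162)/(-1621 + (25 - 23)) = -617/(-1621 + 2) = -617/(-1619) = -617*(-1/1619) = 617/1619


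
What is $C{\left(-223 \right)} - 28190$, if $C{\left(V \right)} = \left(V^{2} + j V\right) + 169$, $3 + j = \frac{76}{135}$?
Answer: $\frac{3003947}{135} \approx 22251.0$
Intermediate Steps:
$j = - \frac{329}{135}$ ($j = -3 + \frac{76}{135} = - \frac{329}{135} \approx -2.437$)
$C{\left(V \right)} = 169 + V^{2} - \frac{329 V}{135}$ ($C{\left(V \right)} = \left(V^{2} - \frac{329 V}{135}\right) + 169 = 169 + V^{2} - \frac{329 V}{135}$)
$C{\left(-223 \right)} - 28190 = \left(169 + \left(-223\right)^{2} - - \frac{73367}{135}\right) - 28190 = \left(169 + 49729 + \frac{73367}{135}\right) - 28190 = \frac{6809597}{135} - 28190 = \frac{3003947}{135}$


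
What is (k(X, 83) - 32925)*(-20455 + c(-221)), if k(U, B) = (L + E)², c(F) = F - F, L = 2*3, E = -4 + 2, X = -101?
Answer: 673153595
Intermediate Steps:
E = -2
L = 6
c(F) = 0
k(U, B) = 16 (k(U, B) = (6 - 2)² = 4² = 16)
(k(X, 83) - 32925)*(-20455 + c(-221)) = (16 - 32925)*(-20455 + 0) = -32909*(-20455) = 673153595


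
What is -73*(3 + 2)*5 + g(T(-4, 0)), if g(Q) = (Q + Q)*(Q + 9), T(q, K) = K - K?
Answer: -1825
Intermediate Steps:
T(q, K) = 0
g(Q) = 2*Q*(9 + Q) (g(Q) = (2*Q)*(9 + Q) = 2*Q*(9 + Q))
-73*(3 + 2)*5 + g(T(-4, 0)) = -73*(3 + 2)*5 + 2*0*(9 + 0) = -365*5 + 2*0*9 = -73*25 + 0 = -1825 + 0 = -1825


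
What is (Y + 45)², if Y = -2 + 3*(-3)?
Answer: 1156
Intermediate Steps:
Y = -11 (Y = -2 - 9 = -11)
(Y + 45)² = (-11 + 45)² = 34² = 1156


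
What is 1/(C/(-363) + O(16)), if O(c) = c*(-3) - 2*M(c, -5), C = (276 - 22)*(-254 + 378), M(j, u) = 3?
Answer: -363/51098 ≈ -0.0071040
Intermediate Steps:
C = 31496 (C = 254*124 = 31496)
O(c) = -6 - 3*c (O(c) = c*(-3) - 2*3 = -3*c - 6 = -6 - 3*c)
1/(C/(-363) + O(16)) = 1/(31496/(-363) + (-6 - 3*16)) = 1/(31496*(-1/363) + (-6 - 48)) = 1/(-31496/363 - 54) = 1/(-51098/363) = -363/51098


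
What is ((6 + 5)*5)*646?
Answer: 35530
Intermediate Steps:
((6 + 5)*5)*646 = (11*5)*646 = 55*646 = 35530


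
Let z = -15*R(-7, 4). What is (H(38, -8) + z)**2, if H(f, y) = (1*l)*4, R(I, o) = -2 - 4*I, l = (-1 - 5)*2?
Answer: 191844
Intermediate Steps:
l = -12 (l = -6*2 = -12)
H(f, y) = -48 (H(f, y) = (1*(-12))*4 = -12*4 = -48)
z = -390 (z = -15*(-2 - 4*(-7)) = -15*(-2 + 28) = -15*26 = -390)
(H(38, -8) + z)**2 = (-48 - 390)**2 = (-438)**2 = 191844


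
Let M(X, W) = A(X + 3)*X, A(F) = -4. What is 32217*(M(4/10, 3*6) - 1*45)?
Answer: -7506561/5 ≈ -1.5013e+6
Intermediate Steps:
M(X, W) = -4*X
32217*(M(4/10, 3*6) - 1*45) = 32217*(-16/10 - 1*45) = 32217*(-16/10 - 45) = 32217*(-4*⅖ - 45) = 32217*(-8/5 - 45) = 32217*(-233/5) = -7506561/5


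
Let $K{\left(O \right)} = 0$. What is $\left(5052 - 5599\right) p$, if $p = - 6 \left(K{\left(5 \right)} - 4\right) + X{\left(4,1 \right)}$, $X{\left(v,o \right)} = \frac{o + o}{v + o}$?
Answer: $- \frac{66734}{5} \approx -13347.0$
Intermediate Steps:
$X{\left(v,o \right)} = \frac{2 o}{o + v}$
$p = \frac{122}{5}$ ($p = - 6 \left(0 - 4\right) + 2 \cdot 1 \frac{1}{1 + 4} = \left(-6\right) \left(-4\right) + 2 \cdot 1 \cdot \frac{1}{5} = 24 + 2 \cdot 1 \cdot \frac{1}{5} = 24 + \frac{2}{5} = \frac{122}{5} \approx 24.4$)
$\left(5052 - 5599\right) p = \left(5052 - 5599\right) \frac{122}{5} = \left(-547\right) \frac{122}{5} = - \frac{66734}{5}$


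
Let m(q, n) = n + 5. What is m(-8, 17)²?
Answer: 484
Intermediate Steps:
m(q, n) = 5 + n
m(-8, 17)² = (5 + 17)² = 22² = 484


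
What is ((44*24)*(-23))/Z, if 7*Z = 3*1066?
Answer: -28336/533 ≈ -53.163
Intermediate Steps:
Z = 3198/7 (Z = (3*1066)/7 = (1/7)*3198 = 3198/7 ≈ 456.86)
((44*24)*(-23))/Z = ((44*24)*(-23))/(3198/7) = (1056*(-23))*(7/3198) = -24288*7/3198 = -28336/533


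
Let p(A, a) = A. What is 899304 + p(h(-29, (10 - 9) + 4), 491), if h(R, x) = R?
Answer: 899275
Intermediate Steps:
899304 + p(h(-29, (10 - 9) + 4), 491) = 899304 - 29 = 899275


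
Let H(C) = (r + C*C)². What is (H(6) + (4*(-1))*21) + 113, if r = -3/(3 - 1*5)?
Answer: 5741/4 ≈ 1435.3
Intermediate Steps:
r = 3/2 (r = -3/(3 - 5) = -3/(-2) = -3*(-½) = 3/2 ≈ 1.5000)
H(C) = (3/2 + C²)² (H(C) = (3/2 + C*C)² = (3/2 + C²)²)
(H(6) + (4*(-1))*21) + 113 = ((3 + 2*6²)²/4 + (4*(-1))*21) + 113 = ((3 + 2*36)²/4 - 4*21) + 113 = ((3 + 72)²/4 - 84) + 113 = ((¼)*75² - 84) + 113 = ((¼)*5625 - 84) + 113 = (5625/4 - 84) + 113 = 5289/4 + 113 = 5741/4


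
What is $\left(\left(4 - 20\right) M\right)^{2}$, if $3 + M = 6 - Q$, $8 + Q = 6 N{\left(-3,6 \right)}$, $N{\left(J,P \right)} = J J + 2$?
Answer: $774400$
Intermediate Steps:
$N{\left(J,P \right)} = 2 + J^{2}$ ($N{\left(J,P \right)} = J^{2} + 2 = 2 + J^{2}$)
$Q = 58$ ($Q = -8 + 6 \left(2 + \left(-3\right)^{2}\right) = -8 + 6 \left(2 + 9\right) = -8 + 6 \cdot 11 = -8 + 66 = 58$)
$M = -55$ ($M = -3 + \left(6 - 58\right) = -3 - 52 = -55$)
$\left(\left(4 - 20\right) M\right)^{2} = \left(\left(4 - 20\right) \left(-55\right)\right)^{2} = \left(\left(-16\right) \left(-55\right)\right)^{2} = 880^{2} = 774400$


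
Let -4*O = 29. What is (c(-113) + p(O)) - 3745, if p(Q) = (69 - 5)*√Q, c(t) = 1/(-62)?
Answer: -232191/62 + 32*I*√29 ≈ -3745.0 + 172.33*I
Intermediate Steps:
O = -29/4 (O = -¼*29 = -29/4 ≈ -7.2500)
c(t) = -1/62
p(Q) = 64*√Q
(c(-113) + p(O)) - 3745 = (-1/62 + 64*√(-29/4)) - 3745 = (-1/62 + 64*(I*√29/2)) - 3745 = (-1/62 + 32*I*√29) - 3745 = -232191/62 + 32*I*√29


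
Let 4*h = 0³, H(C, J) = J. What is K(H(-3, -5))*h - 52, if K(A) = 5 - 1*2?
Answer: -52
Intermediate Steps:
K(A) = 3 (K(A) = 5 - 2 = 3)
h = 0 (h = (¼)*0³ = (¼)*0 = 0)
K(H(-3, -5))*h - 52 = 3*0 - 52 = 0 - 52 = -52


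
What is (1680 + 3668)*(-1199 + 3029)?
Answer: 9786840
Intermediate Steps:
(1680 + 3668)*(-1199 + 3029) = 5348*1830 = 9786840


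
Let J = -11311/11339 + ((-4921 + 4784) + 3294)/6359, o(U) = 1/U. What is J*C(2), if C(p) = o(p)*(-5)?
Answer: 90323565/72104701 ≈ 1.2527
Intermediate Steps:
C(p) = -5/p
J = -36129426/72104701 (J = -11311*1/11339 + (-137 + 3294)*(1/6359) = -11311/11339 + 3157*(1/6359) = -11311/11339 + 3157/6359 = -36129426/72104701 ≈ -0.50107)
J*C(2) = -(-180647130)/(72104701*2) = -36129426/72104701*(-5/2) = 90323565/72104701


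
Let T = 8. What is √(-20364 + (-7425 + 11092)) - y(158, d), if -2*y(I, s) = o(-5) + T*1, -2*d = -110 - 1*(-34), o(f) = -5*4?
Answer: -6 + I*√16697 ≈ -6.0 + 129.22*I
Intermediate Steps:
o(f) = -20
d = 38 (d = -(-110 - 1*(-34))/2 = -(-110 + 34)/2 = -½*(-76) = 38)
y(I, s) = 6 (y(I, s) = -(-20 + 8*1)/2 = -(-20 + 8)/2 = -½*(-12) = 6)
√(-20364 + (-7425 + 11092)) - y(158, d) = √(-20364 + (-7425 + 11092)) - 1*6 = √(-20364 + 3667) - 6 = √(-16697) - 6 = I*√16697 - 6 = -6 + I*√16697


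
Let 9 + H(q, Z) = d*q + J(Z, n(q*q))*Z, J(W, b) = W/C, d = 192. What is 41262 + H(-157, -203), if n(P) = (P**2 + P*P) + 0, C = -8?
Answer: 47663/8 ≈ 5957.9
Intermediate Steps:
n(P) = 2*P**2 (n(P) = (P**2 + P**2) + 0 = 2*P**2 + 0 = 2*P**2)
J(W, b) = -W/8 (J(W, b) = W/(-8) = W*(-1/8) = -W/8)
H(q, Z) = -9 + 192*q - Z**2/8 (H(q, Z) = -9 + (192*q + (-Z/8)*Z) = -9 + (192*q - Z**2/8) = -9 + 192*q - Z**2/8)
41262 + H(-157, -203) = 41262 + (-9 + 192*(-157) - 1/8*(-203)**2) = 41262 + (-9 - 30144 - 1/8*41209) = 41262 + (-9 - 30144 - 41209/8) = 41262 - 282433/8 = 47663/8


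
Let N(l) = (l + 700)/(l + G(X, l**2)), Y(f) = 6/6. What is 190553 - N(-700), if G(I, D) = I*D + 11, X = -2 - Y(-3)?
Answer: 190553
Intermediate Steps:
Y(f) = 1 (Y(f) = 6*(1/6) = 1)
X = -3 (X = -2 - 1*1 = -2 - 1 = -3)
G(I, D) = 11 + D*I (G(I, D) = D*I + 11 = 11 + D*I)
N(l) = (700 + l)/(11 + l - 3*l**2) (N(l) = (l + 700)/(l + (11 + l**2*(-3))) = (700 + l)/(l + (11 - 3*l**2)) = (700 + l)/(11 + l - 3*l**2))
190553 - N(-700) = 190553 - (700 - 700)/(11 - 700 - 3*(-700)**2) = 190553 - 0/(11 - 700 - 3*490000) = 190553 - 0/(11 - 700 - 1470000) = 190553 - 0/(-1470689) = 190553 - (-1)*0/1470689 = 190553 - 1*0 = 190553 + 0 = 190553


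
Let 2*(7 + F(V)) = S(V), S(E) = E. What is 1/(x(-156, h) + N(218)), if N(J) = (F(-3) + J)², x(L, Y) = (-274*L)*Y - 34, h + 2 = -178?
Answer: -4/30600255 ≈ -1.3072e-7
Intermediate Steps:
F(V) = -7 + V/2
h = -180 (h = -2 - 178 = -180)
x(L, Y) = -34 - 274*L*Y (x(L, Y) = -274*L*Y - 34 = -34 - 274*L*Y)
N(J) = (-17/2 + J)² (N(J) = ((-7 + (½)*(-3)) + J)² = ((-7 - 3/2) + J)² = (-17/2 + J)²)
1/(x(-156, h) + N(218)) = 1/((-34 - 274*(-156)*(-180)) + (-17 + 2*218)²/4) = 1/((-34 - 7693920) + (-17 + 436)²/4) = 1/(-7693954 + (¼)*419²) = 1/(-7693954 + (¼)*175561) = 1/(-7693954 + 175561/4) = 1/(-30600255/4) = -4/30600255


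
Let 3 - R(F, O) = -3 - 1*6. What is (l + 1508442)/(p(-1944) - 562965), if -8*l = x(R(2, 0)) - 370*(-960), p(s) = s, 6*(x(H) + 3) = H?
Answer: -11712337/4519272 ≈ -2.5916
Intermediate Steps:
R(F, O) = 12 (R(F, O) = 3 - (-3 - 1*6) = 3 - (-3 - 6) = 3 - 1*(-9) = 3 + 9 = 12)
x(H) = -3 + H/6
l = -355199/8 (l = -((-3 + (1/6)*12) - 370*(-960))/8 = -((-3 + 2) + 355200)/8 = -(-1 + 355200)/8 = -1/8*355199 = -355199/8 ≈ -44400.)
(l + 1508442)/(p(-1944) - 562965) = (-355199/8 + 1508442)/(-1944 - 562965) = (11712337/8)/(-564909) = (11712337/8)*(-1/564909) = -11712337/4519272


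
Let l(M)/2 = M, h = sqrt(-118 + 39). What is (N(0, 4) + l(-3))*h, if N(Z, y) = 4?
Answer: -2*I*sqrt(79) ≈ -17.776*I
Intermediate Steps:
h = I*sqrt(79) (h = sqrt(-79) = I*sqrt(79) ≈ 8.8882*I)
l(M) = 2*M
(N(0, 4) + l(-3))*h = (4 + 2*(-3))*(I*sqrt(79)) = (4 - 6)*(I*sqrt(79)) = -2*I*sqrt(79)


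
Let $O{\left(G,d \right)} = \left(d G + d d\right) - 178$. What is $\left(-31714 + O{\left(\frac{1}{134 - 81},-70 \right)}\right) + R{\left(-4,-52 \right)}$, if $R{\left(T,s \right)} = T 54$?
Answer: $- \frac{1442094}{53} \approx -27209.0$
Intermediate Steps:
$R{\left(T,s \right)} = 54 T$
$O{\left(G,d \right)} = -178 + d^{2} + G d$ ($O{\left(G,d \right)} = \left(G d + d^{2}\right) - 178 = \left(d^{2} + G d\right) - 178 = -178 + d^{2} + G d$)
$\left(-31714 + O{\left(\frac{1}{134 - 81},-70 \right)}\right) + R{\left(-4,-52 \right)} = \left(-31714 + \left(-178 + \left(-70\right)^{2} + \frac{1}{134 - 81} \left(-70\right)\right)\right) + 54 \left(-4\right) = \left(-31714 + \left(-178 + 4900 + \frac{1}{53} \left(-70\right)\right)\right) - 216 = \left(-31714 - - \frac{250196}{53}\right) - 216 = \left(-31714 + \frac{250196}{53}\right) - 216 = - \frac{1430646}{53} - 216 = - \frac{1442094}{53}$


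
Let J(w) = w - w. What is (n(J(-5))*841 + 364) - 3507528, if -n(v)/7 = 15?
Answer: -3595469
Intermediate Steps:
J(w) = 0
n(v) = -105 (n(v) = -7*15 = -105)
(n(J(-5))*841 + 364) - 3507528 = (-105*841 + 364) - 3507528 = (-88305 + 364) - 3507528 = -87941 - 3507528 = -3595469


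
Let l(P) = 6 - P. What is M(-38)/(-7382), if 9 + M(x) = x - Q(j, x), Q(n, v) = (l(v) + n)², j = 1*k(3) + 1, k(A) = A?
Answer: 2351/7382 ≈ 0.31848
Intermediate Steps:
j = 4 (j = 1*3 + 1 = 3 + 1 = 4)
Q(n, v) = (6 + n - v)² (Q(n, v) = ((6 - v) + n)² = (6 + n - v)²)
M(x) = -9 + x - (10 - x)² (M(x) = -9 + (x - (6 + 4 - x)²) = -9 + (x - (10 - x)²) = -9 + x - (10 - x)²)
M(-38)/(-7382) = (-9 - 38 - (-10 - 38)²)/(-7382) = (-9 - 38 - 1*(-48)²)*(-1/7382) = (-9 - 38 - 1*2304)*(-1/7382) = (-9 - 38 - 2304)*(-1/7382) = -2351*(-1/7382) = 2351/7382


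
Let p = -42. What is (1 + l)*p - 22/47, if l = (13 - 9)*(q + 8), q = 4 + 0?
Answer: -96748/47 ≈ -2058.5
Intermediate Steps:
q = 4
l = 48 (l = (13 - 9)*(4 + 8) = 4*12 = 48)
(1 + l)*p - 22/47 = (1 + 48)*(-42) - 22/47 = 49*(-42) - 22*1/47 = -2058 - 22/47 = -96748/47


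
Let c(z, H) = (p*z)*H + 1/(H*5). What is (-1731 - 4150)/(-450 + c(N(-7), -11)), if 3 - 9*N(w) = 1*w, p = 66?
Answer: 970365/207353 ≈ 4.6798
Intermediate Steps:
N(w) = ⅓ - w/9
c(z, H) = 1/(5*H) + 66*H*z (c(z, H) = (66*z)*H + 1/(H*5) = 66*H*z + 1/(5*H) = 1/(5*H) + 66*H*z)
(-1731 - 4150)/(-450 + c(N(-7), -11)) = (-1731 - 4150)/(-450 + ((⅕)/(-11) + 66*(-11)*(⅓ - ⅑*(-7)))) = -5881/(-450 + ((⅕)*(-1/11) + 66*(-11)*(⅓ + 7/9))) = -5881/(-450 + (-1/55 + 66*(-11)*(10/9))) = -5881/(-450 + (-1/55 - 2420/3)) = -5881/(-450 - 133103/165) = -5881/(-207353/165) = -5881*(-165/207353) = 970365/207353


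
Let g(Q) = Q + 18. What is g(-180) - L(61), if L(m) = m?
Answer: -223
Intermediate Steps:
g(Q) = 18 + Q
g(-180) - L(61) = (18 - 180) - 1*61 = -162 - 61 = -223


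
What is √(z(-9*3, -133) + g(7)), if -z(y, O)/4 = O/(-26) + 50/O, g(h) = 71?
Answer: √155577149/1729 ≈ 7.2140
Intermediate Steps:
z(y, O) = -200/O + 2*O/13 (z(y, O) = -4*(O/(-26) + 50/O) = -4*(O*(-1/26) + 50/O) = -4*(-O/26 + 50/O) = -4*(50/O - O/26) = -200/O + 2*O/13)
√(z(-9*3, -133) + g(7)) = √((-200/(-133) + (2/13)*(-133)) + 71) = √((-200*(-1/133) - 266/13) + 71) = √((200/133 - 266/13) + 71) = √(-32778/1729 + 71) = √(89981/1729) = √155577149/1729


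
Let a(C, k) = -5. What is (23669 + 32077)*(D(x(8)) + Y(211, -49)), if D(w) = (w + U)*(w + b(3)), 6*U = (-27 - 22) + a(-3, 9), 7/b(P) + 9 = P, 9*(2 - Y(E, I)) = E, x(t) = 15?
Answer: 3431476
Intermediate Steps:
Y(E, I) = 2 - E/9
b(P) = 7/(-9 + P)
U = -9 (U = ((-27 - 22) - 5)/6 = (-49 - 5)/6 = (⅙)*(-54) = -9)
D(w) = (-9 + w)*(-7/6 + w) (D(w) = (w - 9)*(w + 7/(-9 + 3)) = (-9 + w)*(w + 7/(-6)) = (-9 + w)*(w + 7*(-⅙)) = (-9 + w)*(w - 7/6) = (-9 + w)*(-7/6 + w))
(23669 + 32077)*(D(x(8)) + Y(211, -49)) = (23669 + 32077)*((21/2 + 15² - 61/6*15) + (2 - ⅑*211)) = 55746*((21/2 + 225 - 305/2) + (2 - 211/9)) = 55746*(83 - 193/9) = 55746*(554/9) = 3431476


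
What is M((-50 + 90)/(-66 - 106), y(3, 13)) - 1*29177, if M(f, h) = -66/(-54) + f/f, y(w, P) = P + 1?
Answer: -262573/9 ≈ -29175.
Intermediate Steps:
y(w, P) = 1 + P
M(f, h) = 20/9 (M(f, h) = -66*(-1/54) + 1 = 11/9 + 1 = 20/9)
M((-50 + 90)/(-66 - 106), y(3, 13)) - 1*29177 = 20/9 - 1*29177 = 20/9 - 29177 = -262573/9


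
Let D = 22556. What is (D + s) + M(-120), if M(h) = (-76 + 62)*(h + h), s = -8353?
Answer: 17563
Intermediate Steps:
M(h) = -28*h
(D + s) + M(-120) = (22556 - 8353) - 28*(-120) = 14203 + 3360 = 17563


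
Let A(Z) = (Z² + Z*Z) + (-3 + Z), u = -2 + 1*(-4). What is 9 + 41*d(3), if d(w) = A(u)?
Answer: 2592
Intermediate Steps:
u = -6 (u = -2 - 4 = -6)
A(Z) = -3 + Z + 2*Z² (A(Z) = (Z² + Z²) + (-3 + Z) = 2*Z² + (-3 + Z) = -3 + Z + 2*Z²)
d(w) = 63 (d(w) = -3 - 6 + 2*(-6)² = -3 - 6 + 2*36 = -3 - 6 + 72 = 63)
9 + 41*d(3) = 9 + 41*63 = 9 + 2583 = 2592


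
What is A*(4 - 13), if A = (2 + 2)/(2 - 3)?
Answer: 36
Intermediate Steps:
A = -4 (A = 4/(-1) = 4*(-1) = -4)
A*(4 - 13) = -4*(4 - 13) = -4*(-9) = 36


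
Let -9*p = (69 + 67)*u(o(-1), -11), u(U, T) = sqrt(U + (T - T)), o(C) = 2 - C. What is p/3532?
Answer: -34*sqrt(3)/7947 ≈ -0.0074103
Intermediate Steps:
u(U, T) = sqrt(U) (u(U, T) = sqrt(U + 0) = sqrt(U))
p = -136*sqrt(3)/9 (p = -(69 + 67)*sqrt(2 - 1*(-1))/9 = -136*sqrt(2 + 1)/9 = -136*sqrt(3)/9 ≈ -26.173)
p/3532 = -136*sqrt(3)/9/3532 = -136*sqrt(3)/9*(1/3532) = -34*sqrt(3)/7947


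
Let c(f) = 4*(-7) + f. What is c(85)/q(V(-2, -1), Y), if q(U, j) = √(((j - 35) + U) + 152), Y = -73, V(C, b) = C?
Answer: 19*√42/14 ≈ 8.7953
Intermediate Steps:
c(f) = -28 + f
q(U, j) = √(117 + U + j) (q(U, j) = √(((-35 + j) + U) + 152) = √((-35 + U + j) + 152) = √(117 + U + j))
c(85)/q(V(-2, -1), Y) = (-28 + 85)/(√(117 - 2 - 73)) = 57/(√42) = 57*(√42/42) = 19*√42/14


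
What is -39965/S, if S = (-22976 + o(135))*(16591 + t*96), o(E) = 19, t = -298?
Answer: -39965/275874269 ≈ -0.00014487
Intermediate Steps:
S = 275874269 (S = (-22976 + 19)*(16591 - 298*96) = -22957*(16591 - 28608) = -22957*(-12017) = 275874269)
-39965/S = -39965/275874269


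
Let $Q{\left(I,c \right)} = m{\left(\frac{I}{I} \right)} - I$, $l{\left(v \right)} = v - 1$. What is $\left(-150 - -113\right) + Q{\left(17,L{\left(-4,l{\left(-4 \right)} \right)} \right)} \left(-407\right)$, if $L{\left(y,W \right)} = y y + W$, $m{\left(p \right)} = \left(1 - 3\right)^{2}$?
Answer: $5254$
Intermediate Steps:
$l{\left(v \right)} = -1 + v$ ($l{\left(v \right)} = v - 1 = -1 + v$)
$m{\left(p \right)} = 4$ ($m{\left(p \right)} = \left(-2\right)^{2} = 4$)
$L{\left(y,W \right)} = W + y^{2}$ ($L{\left(y,W \right)} = y^{2} + W = W + y^{2}$)
$Q{\left(I,c \right)} = 4 - I$
$\left(-150 - -113\right) + Q{\left(17,L{\left(-4,l{\left(-4 \right)} \right)} \right)} \left(-407\right) = \left(-150 - -113\right) + \left(4 - 17\right) \left(-407\right) = \left(-150 + 113\right) + \left(4 - 17\right) \left(-407\right) = -37 - -5291 = -37 + 5291 = 5254$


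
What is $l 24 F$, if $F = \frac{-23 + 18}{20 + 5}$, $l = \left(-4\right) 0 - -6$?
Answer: $- \frac{144}{5} \approx -28.8$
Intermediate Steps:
$l = 6$ ($l = 0 + 6 = 6$)
$F = - \frac{1}{5}$ ($F = - \frac{5}{25} = \left(-5\right) \frac{1}{25} = - \frac{1}{5} \approx -0.2$)
$l 24 F = 6 \cdot 24 \left(- \frac{1}{5}\right) = 144 \left(- \frac{1}{5}\right) = - \frac{144}{5}$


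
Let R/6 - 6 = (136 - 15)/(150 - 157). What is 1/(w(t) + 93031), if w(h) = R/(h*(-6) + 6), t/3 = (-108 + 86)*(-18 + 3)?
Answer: 6923/644053692 ≈ 1.0749e-5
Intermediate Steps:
t = 990 (t = 3*((-108 + 86)*(-18 + 3)) = 3*(-22*(-15)) = 3*330 = 990)
R = -474/7 (R = 36 + 6*((136 - 15)/(150 - 157)) = 36 + 6*(121/(-7)) = 36 + 6*(121*(-⅐)) = 36 + 6*(-121/7) = 36 - 726/7 = -474/7 ≈ -67.714)
w(h) = -474/(7*(6 - 6*h)) (w(h) = -474/(7*(h*(-6) + 6)) = -474/(7*(-6*h + 6)) = -474/(7*(6 - 6*h)))
1/(w(t) + 93031) = 1/(79/(7*(-1 + 990)) + 93031) = 1/((79/7)/989 + 93031) = 1/((79/7)*(1/989) + 93031) = 1/(79/6923 + 93031) = 1/(644053692/6923) = 6923/644053692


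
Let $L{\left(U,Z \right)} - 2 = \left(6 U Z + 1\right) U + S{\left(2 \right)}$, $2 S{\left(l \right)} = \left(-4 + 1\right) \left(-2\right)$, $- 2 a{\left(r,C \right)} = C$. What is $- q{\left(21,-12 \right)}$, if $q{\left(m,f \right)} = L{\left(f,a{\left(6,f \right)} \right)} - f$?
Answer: $-5189$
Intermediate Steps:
$a{\left(r,C \right)} = - \frac{C}{2}$
$S{\left(l \right)} = 3$ ($S{\left(l \right)} = \frac{\left(-4 + 1\right) \left(-2\right)}{2} = \frac{\left(-3\right) \left(-2\right)}{2} = \frac{1}{2} \cdot 6 = 3$)
$L{\left(U,Z \right)} = 5 + U \left(1 + 6 U Z\right)$ ($L{\left(U,Z \right)} = 2 + \left(\left(6 U Z + 1\right) U + 3\right) = 2 + \left(\left(1 + 6 U Z\right) U + 3\right) = 2 + \left(U \left(1 + 6 U Z\right) + 3\right) = 2 + \left(3 + U \left(1 + 6 U Z\right)\right) = 5 + U \left(1 + 6 U Z\right)$)
$q{\left(m,f \right)} = 5 - 3 f^{3}$ ($q{\left(m,f \right)} = \left(5 + f + 6 \left(- \frac{f}{2}\right) f^{2}\right) - f = \left(5 + f - 3 f^{3}\right) - f = 5 - 3 f^{3}$)
$- q{\left(21,-12 \right)} = - (5 - 3 \left(-12\right)^{3}) = - (5 - -5184) = - (5 + 5184) = \left(-1\right) 5189 = -5189$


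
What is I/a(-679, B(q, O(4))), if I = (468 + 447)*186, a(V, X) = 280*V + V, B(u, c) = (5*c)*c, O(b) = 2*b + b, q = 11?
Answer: -170190/190799 ≈ -0.89199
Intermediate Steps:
O(b) = 3*b
B(u, c) = 5*c**2
a(V, X) = 281*V
I = 170190 (I = 915*186 = 170190)
I/a(-679, B(q, O(4))) = 170190/((281*(-679))) = 170190/(-190799) = 170190*(-1/190799) = -170190/190799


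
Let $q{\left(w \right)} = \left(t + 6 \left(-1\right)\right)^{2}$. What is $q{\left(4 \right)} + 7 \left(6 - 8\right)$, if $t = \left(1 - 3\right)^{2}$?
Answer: $-10$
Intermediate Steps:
$t = 4$ ($t = \left(-2\right)^{2} = 4$)
$q{\left(w \right)} = 4$ ($q{\left(w \right)} = \left(4 + 6 \left(-1\right)\right)^{2} = \left(4 - 6\right)^{2} = \left(-2\right)^{2} = 4$)
$q{\left(4 \right)} + 7 \left(6 - 8\right) = 4 + 7 \left(6 - 8\right) = 4 + 7 \left(-2\right) = 4 - 14 = -10$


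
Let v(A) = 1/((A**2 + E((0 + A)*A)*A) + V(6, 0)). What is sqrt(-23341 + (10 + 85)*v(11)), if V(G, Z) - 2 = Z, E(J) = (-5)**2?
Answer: I*sqrt(3697269954)/398 ≈ 152.78*I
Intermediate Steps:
E(J) = 25
V(G, Z) = 2 + Z
v(A) = 1/(2 + A**2 + 25*A) (v(A) = 1/((A**2 + 25*A) + (2 + 0)) = 1/((A**2 + 25*A) + 2) = 1/(2 + A**2 + 25*A))
sqrt(-23341 + (10 + 85)*v(11)) = sqrt(-23341 + (10 + 85)/(2 + 11**2 + 25*11)) = sqrt(-23341 + 95/(2 + 121 + 275)) = sqrt(-23341 + 95/398) = sqrt(-9289623/398) = I*sqrt(3697269954)/398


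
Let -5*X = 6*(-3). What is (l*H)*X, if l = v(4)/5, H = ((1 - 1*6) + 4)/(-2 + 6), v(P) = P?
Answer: -18/25 ≈ -0.72000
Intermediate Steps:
H = -¼ (H = ((1 - 6) + 4)/4 = (-5 + 4)*(¼) = -1*¼ = -¼ ≈ -0.25000)
X = 18/5 (X = -6*(-3)/5 = -⅕*(-18) = 18/5 ≈ 3.6000)
l = ⅘ (l = 4/5 = 4*(⅕) = ⅘ ≈ 0.80000)
(l*H)*X = ((⅘)*(-¼))*(18/5) = -⅕*18/5 = -18/25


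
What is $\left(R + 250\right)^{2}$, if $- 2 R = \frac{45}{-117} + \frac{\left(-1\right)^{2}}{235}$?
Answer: $\frac{584201877561}{9333025} \approx 62595.0$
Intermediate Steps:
$R = \frac{581}{3055}$ ($R = - \frac{\frac{45}{-117} + \frac{\left(-1\right)^{2}}{235}}{2} = - \frac{45 \left(- \frac{1}{117}\right) + 1 \cdot \frac{1}{235}}{2} = - \frac{- \frac{5}{13} + \frac{1}{235}}{2} = \left(- \frac{1}{2}\right) \left(- \frac{1162}{3055}\right) = \frac{581}{3055} \approx 0.19018$)
$\left(R + 250\right)^{2} = \left(\frac{581}{3055} + 250\right)^{2} = \left(\frac{764331}{3055}\right)^{2} = \frac{584201877561}{9333025}$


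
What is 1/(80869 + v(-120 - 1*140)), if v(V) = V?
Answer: 1/80609 ≈ 1.2406e-5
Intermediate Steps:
1/(80869 + v(-120 - 1*140)) = 1/(80869 + (-120 - 1*140)) = 1/(80869 + (-120 - 140)) = 1/(80869 - 260) = 1/80609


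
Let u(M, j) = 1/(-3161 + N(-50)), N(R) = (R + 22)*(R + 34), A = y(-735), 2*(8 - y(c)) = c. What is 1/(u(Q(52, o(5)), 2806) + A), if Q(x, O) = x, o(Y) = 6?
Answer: 5426/2037461 ≈ 0.0026631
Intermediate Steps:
y(c) = 8 - c/2
A = 751/2 (A = 8 - ½*(-735) = 8 + 735/2 = 751/2 ≈ 375.50)
N(R) = (22 + R)*(34 + R)
u(M, j) = -1/2713 (u(M, j) = 1/(-3161 + (748 + (-50)² + 56*(-50))) = 1/(-3161 + (748 + 2500 - 2800)) = 1/(-3161 + 448) = 1/(-2713) = -1/2713)
1/(u(Q(52, o(5)), 2806) + A) = 1/(-1/2713 + 751/2) = 1/(2037461/5426) = 5426/2037461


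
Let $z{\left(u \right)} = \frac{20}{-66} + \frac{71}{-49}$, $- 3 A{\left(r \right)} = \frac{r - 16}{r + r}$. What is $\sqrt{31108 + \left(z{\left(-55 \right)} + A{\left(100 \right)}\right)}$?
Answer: $\frac{\sqrt{165985302846}}{2310} \approx 176.37$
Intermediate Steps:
$A{\left(r \right)} = - \frac{-16 + r}{6 r}$ ($A{\left(r \right)} = - \frac{\left(r - 16\right) \frac{1}{r + r}}{3} = - \frac{\left(-16 + r\right) \frac{1}{2 r}}{3} = - \frac{\frac{1}{2} \frac{1}{r} \left(-16 + r\right)}{3} = - \frac{-16 + r}{6 r}$)
$z{\left(u \right)} = - \frac{2833}{1617}$ ($z{\left(u \right)} = 20 \left(- \frac{1}{66}\right) + 71 \left(- \frac{1}{49}\right) = - \frac{10}{33} - \frac{71}{49} = - \frac{2833}{1617}$)
$\sqrt{31108 + \left(z{\left(-55 \right)} + A{\left(100 \right)}\right)} = \sqrt{31108 - \left(\frac{2833}{1617} - \frac{16 - 100}{6 \cdot 100}\right)} = \sqrt{31108 - \left(\frac{2833}{1617} - \frac{16 - 100}{600}\right)} = \sqrt{31108 - \left(\frac{2833}{1617} - - \frac{7}{50}\right)} = \sqrt{31108 - \frac{152969}{80850}} = \sqrt{\frac{2514928831}{80850}} = \frac{\sqrt{165985302846}}{2310}$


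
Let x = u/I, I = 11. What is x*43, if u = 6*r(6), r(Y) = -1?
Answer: -258/11 ≈ -23.455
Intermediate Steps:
u = -6 (u = 6*(-1) = -6)
x = -6/11 ≈ -0.54545
x*43 = -6/11*43 = -258/11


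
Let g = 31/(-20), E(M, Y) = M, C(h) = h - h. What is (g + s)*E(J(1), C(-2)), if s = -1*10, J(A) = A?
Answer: -231/20 ≈ -11.550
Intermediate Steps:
s = -10
C(h) = 0
g = -31/20 (g = 31*(-1/20) = -31/20 ≈ -1.5500)
(g + s)*E(J(1), C(-2)) = (-31/20 - 10)*1 = -231/20*1 = -231/20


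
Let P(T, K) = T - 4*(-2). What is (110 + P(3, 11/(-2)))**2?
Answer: 14641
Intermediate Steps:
P(T, K) = 8 + T (P(T, K) = T + 8 = 8 + T)
(110 + P(3, 11/(-2)))**2 = (110 + (8 + 3))**2 = (110 + 11)**2 = 121**2 = 14641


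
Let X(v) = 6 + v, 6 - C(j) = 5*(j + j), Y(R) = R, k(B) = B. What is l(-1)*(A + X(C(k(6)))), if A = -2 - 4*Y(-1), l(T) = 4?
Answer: -184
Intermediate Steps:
C(j) = 6 - 10*j (C(j) = 6 - 5*(j + j) = 6 - 5*2*j = 6 - 10*j)
A = 2 (A = -2 - 4*(-1) = -2 + 4 = 2)
l(-1)*(A + X(C(k(6)))) = 4*(2 + (6 + (6 - 10*6))) = 4*(2 + (6 + (6 - 60))) = 4*(2 + (6 - 54)) = 4*(2 - 48) = 4*(-46) = -184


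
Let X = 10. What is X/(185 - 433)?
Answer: -5/124 ≈ -0.040323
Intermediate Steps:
X/(185 - 433) = 10/(185 - 433) = 10/(-248) = -1/248*10 = -5/124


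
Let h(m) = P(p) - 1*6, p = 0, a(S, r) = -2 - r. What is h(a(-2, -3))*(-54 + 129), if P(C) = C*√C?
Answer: -450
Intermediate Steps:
P(C) = C^(3/2)
h(m) = -6 (h(m) = 0^(3/2) - 1*6 = 0 - 6 = -6)
h(a(-2, -3))*(-54 + 129) = -6*(-54 + 129) = -6*75 = -450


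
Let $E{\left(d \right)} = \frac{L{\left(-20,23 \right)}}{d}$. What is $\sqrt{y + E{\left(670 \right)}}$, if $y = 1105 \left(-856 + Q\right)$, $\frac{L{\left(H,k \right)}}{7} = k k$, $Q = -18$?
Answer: $\frac{i \sqrt{433531671990}}{670} \approx 982.73 i$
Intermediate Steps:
$L{\left(H,k \right)} = 7 k^{2}$ ($L{\left(H,k \right)} = 7 k k = 7 k^{2}$)
$y = -965770$ ($y = 1105 \left(-856 - 18\right) = 1105 \left(-874\right) = -965770$)
$E{\left(d \right)} = \frac{3703}{d}$ ($E{\left(d \right)} = \frac{7 \cdot 23^{2}}{d} = \frac{7 \cdot 529}{d} = \frac{3703}{d}$)
$\sqrt{y + E{\left(670 \right)}} = \sqrt{-965770 + \frac{3703}{670}} = \sqrt{- \frac{647062197}{670}} = \frac{i \sqrt{433531671990}}{670}$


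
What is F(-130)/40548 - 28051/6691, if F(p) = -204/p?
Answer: -12321849023/2939155570 ≈ -4.1923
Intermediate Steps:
F(-130)/40548 - 28051/6691 = -204/(-130)/40548 - 28051/6691 = -204*(-1/130)*(1/40548) - 28051*1/6691 = (102/65)*(1/40548) - 28051/6691 = 17/439270 - 28051/6691 = -12321849023/2939155570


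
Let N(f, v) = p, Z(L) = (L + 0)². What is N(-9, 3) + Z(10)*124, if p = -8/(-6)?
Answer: 37204/3 ≈ 12401.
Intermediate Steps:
Z(L) = L²
p = 4/3 (p = -8*(-⅙) = 4/3 ≈ 1.3333)
N(f, v) = 4/3
N(-9, 3) + Z(10)*124 = 4/3 + 10²*124 = 4/3 + 100*124 = 4/3 + 12400 = 37204/3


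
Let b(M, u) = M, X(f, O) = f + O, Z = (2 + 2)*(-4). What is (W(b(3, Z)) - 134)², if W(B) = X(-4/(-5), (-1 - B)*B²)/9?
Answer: 38514436/2025 ≈ 19019.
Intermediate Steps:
Z = -16 (Z = 4*(-4) = -16)
X(f, O) = O + f
W(B) = 4/45 + B²*(-1 - B)/9 (W(B) = ((-1 - B)*B² - 4/(-5))/9 = (B²*(-1 - B) - 4*(-⅕))*(⅑) = (B²*(-1 - B) + ⅘)*(⅑) = (⅘ + B²*(-1 - B))*(⅑) = 4/45 + B²*(-1 - B)/9)
(W(b(3, Z)) - 134)² = ((4/45 - ⅑*3²*(1 + 3)) - 134)² = ((4/45 - ⅑*9*4) - 134)² = ((4/45 - 4) - 134)² = (-176/45 - 134)² = (-6206/45)² = 38514436/2025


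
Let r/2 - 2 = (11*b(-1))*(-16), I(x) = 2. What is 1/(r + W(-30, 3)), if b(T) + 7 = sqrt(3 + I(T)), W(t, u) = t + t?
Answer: 301/647368 + 11*sqrt(5)/161842 ≈ 0.00061694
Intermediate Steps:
W(t, u) = 2*t
b(T) = -7 + sqrt(5) (b(T) = -7 + sqrt(3 + 2) = -7 + sqrt(5))
r = 2468 - 352*sqrt(5) (r = 4 + 2*((11*(-7 + sqrt(5)))*(-16)) = 4 + 2*((-77 + 11*sqrt(5))*(-16)) = 4 + 2*(1232 - 176*sqrt(5)) = 4 + (2464 - 352*sqrt(5)) = 2468 - 352*sqrt(5) ≈ 1680.9)
1/(r + W(-30, 3)) = 1/((2468 - 352*sqrt(5)) + 2*(-30)) = 1/((2468 - 352*sqrt(5)) - 60) = 1/(2408 - 352*sqrt(5))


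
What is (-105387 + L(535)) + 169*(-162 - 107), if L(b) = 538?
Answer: -150310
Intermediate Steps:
(-105387 + L(535)) + 169*(-162 - 107) = (-105387 + 538) + 169*(-162 - 107) = -104849 + 169*(-269) = -104849 - 45461 = -150310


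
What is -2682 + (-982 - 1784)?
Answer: -5448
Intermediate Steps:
-2682 + (-982 - 1784) = -2682 - 2766 = -5448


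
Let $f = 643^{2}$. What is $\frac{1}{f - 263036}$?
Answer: $\frac{1}{150413} \approx 6.6484 \cdot 10^{-6}$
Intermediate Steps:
$f = 413449$
$\frac{1}{f - 263036} = \frac{1}{413449 - 263036} = \frac{1}{150413}$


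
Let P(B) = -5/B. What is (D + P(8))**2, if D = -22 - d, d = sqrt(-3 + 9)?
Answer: 33145/64 + 181*sqrt(6)/4 ≈ 628.73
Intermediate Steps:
d = sqrt(6) ≈ 2.4495
D = -22 - sqrt(6) ≈ -24.449
(D + P(8))**2 = ((-22 - sqrt(6)) - 5/8)**2 = (-181/8 - sqrt(6))**2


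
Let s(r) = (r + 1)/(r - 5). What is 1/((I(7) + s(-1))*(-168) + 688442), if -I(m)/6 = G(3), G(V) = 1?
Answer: 1/689450 ≈ 1.4504e-6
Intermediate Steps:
I(m) = -6 (I(m) = -6*1 = -6)
s(r) = (1 + r)/(-5 + r)
1/((I(7) + s(-1))*(-168) + 688442) = 1/((-6 + (1 - 1)/(-5 - 1))*(-168) + 688442) = 1/((-6 + 0/(-6))*(-168) + 688442) = 1/((-6 - ⅙*0)*(-168) + 688442) = 1/((-6 + 0)*(-168) + 688442) = 1/(-6*(-168) + 688442) = 1/(1008 + 688442) = 1/689450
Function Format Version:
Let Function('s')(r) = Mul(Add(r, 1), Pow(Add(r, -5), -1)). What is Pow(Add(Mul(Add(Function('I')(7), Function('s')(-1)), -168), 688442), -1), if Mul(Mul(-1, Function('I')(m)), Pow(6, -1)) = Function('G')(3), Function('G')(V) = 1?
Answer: Rational(1, 689450) ≈ 1.4504e-6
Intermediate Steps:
Function('I')(m) = -6 (Function('I')(m) = Mul(-6, 1) = -6)
Function('s')(r) = Mul(Pow(Add(-5, r), -1), Add(1, r)) (Function('s')(r) = Mul(Add(1, r), Pow(Add(-5, r), -1)) = Mul(Pow(Add(-5, r), -1), Add(1, r)))
Pow(Add(Mul(Add(Function('I')(7), Function('s')(-1)), -168), 688442), -1) = Pow(Add(Mul(Add(-6, Mul(Pow(Add(-5, -1), -1), Add(1, -1))), -168), 688442), -1) = Pow(Add(Mul(Add(-6, Mul(Pow(-6, -1), 0)), -168), 688442), -1) = Pow(Add(Mul(Add(-6, Mul(Rational(-1, 6), 0)), -168), 688442), -1) = Pow(Add(Mul(Add(-6, 0), -168), 688442), -1) = Pow(Add(Mul(-6, -168), 688442), -1) = Pow(Add(1008, 688442), -1) = Pow(689450, -1) = Rational(1, 689450)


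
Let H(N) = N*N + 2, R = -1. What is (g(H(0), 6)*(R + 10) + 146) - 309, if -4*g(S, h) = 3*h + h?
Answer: -217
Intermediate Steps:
H(N) = 2 + N**2 (H(N) = N**2 + 2 = 2 + N**2)
g(S, h) = -h (g(S, h) = -(3*h + h)/4 = -h)
(g(H(0), 6)*(R + 10) + 146) - 309 = ((-1*6)*(-1 + 10) + 146) - 309 = (-6*9 + 146) - 309 = (-54 + 146) - 309 = 92 - 309 = -217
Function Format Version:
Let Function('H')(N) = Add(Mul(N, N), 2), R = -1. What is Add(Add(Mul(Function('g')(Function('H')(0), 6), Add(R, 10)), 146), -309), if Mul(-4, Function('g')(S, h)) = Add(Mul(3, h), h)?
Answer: -217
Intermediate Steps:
Function('H')(N) = Add(2, Pow(N, 2)) (Function('H')(N) = Add(Pow(N, 2), 2) = Add(2, Pow(N, 2)))
Function('g')(S, h) = Mul(-1, h) (Function('g')(S, h) = Mul(Rational(-1, 4), Add(Mul(3, h), h)) = Mul(Rational(-1, 4), Mul(4, h)) = Mul(-1, h))
Add(Add(Mul(Function('g')(Function('H')(0), 6), Add(R, 10)), 146), -309) = Add(Add(Mul(Mul(-1, 6), Add(-1, 10)), 146), -309) = Add(Add(Mul(-6, 9), 146), -309) = Add(Add(-54, 146), -309) = Add(92, -309) = -217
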